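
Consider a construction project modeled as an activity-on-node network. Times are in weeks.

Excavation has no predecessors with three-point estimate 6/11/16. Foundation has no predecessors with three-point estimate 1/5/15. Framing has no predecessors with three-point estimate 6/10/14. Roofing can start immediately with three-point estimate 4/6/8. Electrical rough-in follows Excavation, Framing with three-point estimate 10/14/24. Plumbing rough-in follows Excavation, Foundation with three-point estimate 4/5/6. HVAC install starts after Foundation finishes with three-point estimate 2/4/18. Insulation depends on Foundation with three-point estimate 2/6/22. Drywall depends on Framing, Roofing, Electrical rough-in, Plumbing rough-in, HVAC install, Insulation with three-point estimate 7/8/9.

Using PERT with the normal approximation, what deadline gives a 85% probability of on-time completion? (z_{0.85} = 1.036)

37.0 weeks

te_Excavation = (6 + 4·11 + 16)/6 = 66/6 = 11; σ²_Excavation = ((16−6)/6)² = 2.778
te_Foundation = (1 + 4·5 + 15)/6 = 36/6 = 6; σ²_Foundation = ((15−1)/6)² = 5.444
te_Framing = (6 + 4·10 + 14)/6 = 60/6 = 10; σ²_Framing = ((14−6)/6)² = 1.778
te_Roofing = (4 + 4·6 + 8)/6 = 36/6 = 6; σ²_Roofing = ((8−4)/6)² = 0.444
te_Electrical rough-in = (10 + 4·14 + 24)/6 = 90/6 = 15; σ²_Electrical rough-in = ((24−10)/6)² = 5.444
te_Plumbing rough-in = (4 + 4·5 + 6)/6 = 30/6 = 5; σ²_Plumbing rough-in = ((6−4)/6)² = 0.111
te_HVAC install = (2 + 4·4 + 18)/6 = 36/6 = 6; σ²_HVAC install = ((18−2)/6)² = 7.111
te_Insulation = (2 + 4·6 + 22)/6 = 48/6 = 8; σ²_Insulation = ((22−2)/6)² = 11.111
te_Drywall = (7 + 4·8 + 9)/6 = 48/6 = 8; σ²_Drywall = ((9−7)/6)² = 0.111

Forward pass:
ES_Excavation = 0; EF_Excavation = 11
ES_Foundation = 0; EF_Foundation = 6
ES_Framing = 0; EF_Framing = 10
ES_Roofing = 0; EF_Roofing = 6
ES_Electrical rough-in = max(EF_Excavation=11, EF_Framing=10) = 11; EF_Electrical rough-in = 11+15 = 26
ES_Plumbing rough-in = max(EF_Excavation=11, EF_Foundation=6) = 11; EF_Plumbing rough-in = 11+5 = 16
ES_HVAC install = 6; EF_HVAC install = 6+6 = 12
ES_Insulation = 6; EF_Insulation = 6+8 = 14
ES_Drywall = max(EF_Framing=10, EF_Roofing=6, EF_Electrical rough-in=26, EF_Plumbing rough-in=16, EF_HVAC install=12, EF_Insulation=14) = 26; EF_Drywall = 26+8 = 34
Expected project duration μ = 34 weeks. Critical path: Excavation → Electrical rough-in → Drywall.

Variance along critical path = 2.778 + 5.444 + 0.111 = 8.333; σ = 2.887 weeks.
D = μ + z·σ = 34 + 1.036·2.887 = 37.0 weeks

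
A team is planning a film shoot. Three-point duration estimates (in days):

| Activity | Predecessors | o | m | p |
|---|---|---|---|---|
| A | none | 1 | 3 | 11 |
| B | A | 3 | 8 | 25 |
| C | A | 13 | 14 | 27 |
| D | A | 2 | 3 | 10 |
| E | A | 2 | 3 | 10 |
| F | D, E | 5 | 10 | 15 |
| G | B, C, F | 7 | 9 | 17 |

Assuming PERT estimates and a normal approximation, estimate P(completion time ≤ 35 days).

te_A = (1 + 4·3 + 11)/6 = 24/6 = 4; σ²_A = ((11−1)/6)² = 2.778
te_B = (3 + 4·8 + 25)/6 = 60/6 = 10; σ²_B = ((25−3)/6)² = 13.444
te_C = (13 + 4·14 + 27)/6 = 96/6 = 16; σ²_C = ((27−13)/6)² = 5.444
te_D = (2 + 4·3 + 10)/6 = 24/6 = 4; σ²_D = ((10−2)/6)² = 1.778
te_E = (2 + 4·3 + 10)/6 = 24/6 = 4; σ²_E = ((10−2)/6)² = 1.778
te_F = (5 + 4·10 + 15)/6 = 60/6 = 10; σ²_F = ((15−5)/6)² = 2.778
te_G = (7 + 4·9 + 17)/6 = 60/6 = 10; σ²_G = ((17−7)/6)² = 2.778

Forward pass:
ES_A = 0; EF_A = 4
ES_B = 4; EF_B = 4+10 = 14
ES_C = 4; EF_C = 4+16 = 20
ES_D = 4; EF_D = 4+4 = 8
ES_E = 4; EF_E = 4+4 = 8
ES_F = max(EF_D=8, EF_E=8) = 8; EF_F = 8+10 = 18
ES_G = max(EF_B=14, EF_C=20, EF_F=18) = 20; EF_G = 20+10 = 30
Expected project duration μ = 30 days. Critical path: A → C → G.

Variance along critical path = 2.778 + 5.444 + 2.778 = 11.000; σ = √11.000 = 3.317 days.
Z = (35 − 30) / 3.317 = 1.508
P(T ≤ 35) = Φ(1.508) ≈ 0.934

0.934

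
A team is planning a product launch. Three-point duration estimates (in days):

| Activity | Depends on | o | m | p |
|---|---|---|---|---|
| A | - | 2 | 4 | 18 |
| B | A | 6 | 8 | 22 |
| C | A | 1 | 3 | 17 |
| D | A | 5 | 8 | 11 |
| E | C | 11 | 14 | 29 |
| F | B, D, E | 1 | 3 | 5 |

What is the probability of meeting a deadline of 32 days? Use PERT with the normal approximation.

te_A = (2 + 4·4 + 18)/6 = 36/6 = 6; σ²_A = ((18−2)/6)² = 7.111
te_B = (6 + 4·8 + 22)/6 = 60/6 = 10; σ²_B = ((22−6)/6)² = 7.111
te_C = (1 + 4·3 + 17)/6 = 30/6 = 5; σ²_C = ((17−1)/6)² = 7.111
te_D = (5 + 4·8 + 11)/6 = 48/6 = 8; σ²_D = ((11−5)/6)² = 1.000
te_E = (11 + 4·14 + 29)/6 = 96/6 = 16; σ²_E = ((29−11)/6)² = 9.000
te_F = (1 + 4·3 + 5)/6 = 18/6 = 3; σ²_F = ((5−1)/6)² = 0.444

Forward pass:
ES_A = 0; EF_A = 6
ES_B = 6; EF_B = 6+10 = 16
ES_C = 6; EF_C = 6+5 = 11
ES_D = 6; EF_D = 6+8 = 14
ES_E = 11; EF_E = 11+16 = 27
ES_F = max(EF_B=16, EF_D=14, EF_E=27) = 27; EF_F = 27+3 = 30
Expected project duration μ = 30 days. Critical path: A → C → E → F.

Variance along critical path = 7.111 + 7.111 + 9.000 + 0.444 = 23.667; σ = √23.667 = 4.865 days.
Z = (32 − 30) / 4.865 = 0.411
P(T ≤ 32) = Φ(0.411) ≈ 0.660

0.660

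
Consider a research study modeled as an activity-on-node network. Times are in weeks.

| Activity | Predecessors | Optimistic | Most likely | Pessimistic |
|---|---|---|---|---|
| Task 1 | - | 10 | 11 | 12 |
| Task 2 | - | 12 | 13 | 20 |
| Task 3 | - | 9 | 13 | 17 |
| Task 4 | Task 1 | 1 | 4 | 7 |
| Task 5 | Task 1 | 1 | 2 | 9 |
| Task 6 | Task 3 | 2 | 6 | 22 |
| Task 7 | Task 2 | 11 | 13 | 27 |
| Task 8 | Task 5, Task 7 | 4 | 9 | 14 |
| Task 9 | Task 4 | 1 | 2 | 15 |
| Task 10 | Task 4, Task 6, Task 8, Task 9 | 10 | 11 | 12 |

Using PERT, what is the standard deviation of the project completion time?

te_Task 1 = (10 + 4·11 + 12)/6 = 66/6 = 11; σ²_Task 1 = ((12−10)/6)² = 0.111
te_Task 2 = (12 + 4·13 + 20)/6 = 84/6 = 14; σ²_Task 2 = ((20−12)/6)² = 1.778
te_Task 3 = (9 + 4·13 + 17)/6 = 78/6 = 13; σ²_Task 3 = ((17−9)/6)² = 1.778
te_Task 4 = (1 + 4·4 + 7)/6 = 24/6 = 4; σ²_Task 4 = ((7−1)/6)² = 1.000
te_Task 5 = (1 + 4·2 + 9)/6 = 18/6 = 3; σ²_Task 5 = ((9−1)/6)² = 1.778
te_Task 6 = (2 + 4·6 + 22)/6 = 48/6 = 8; σ²_Task 6 = ((22−2)/6)² = 11.111
te_Task 7 = (11 + 4·13 + 27)/6 = 90/6 = 15; σ²_Task 7 = ((27−11)/6)² = 7.111
te_Task 8 = (4 + 4·9 + 14)/6 = 54/6 = 9; σ²_Task 8 = ((14−4)/6)² = 2.778
te_Task 9 = (1 + 4·2 + 15)/6 = 24/6 = 4; σ²_Task 9 = ((15−1)/6)² = 5.444
te_Task 10 = (10 + 4·11 + 12)/6 = 66/6 = 11; σ²_Task 10 = ((12−10)/6)² = 0.111

Forward pass:
ES_Task 1 = 0; EF_Task 1 = 11
ES_Task 2 = 0; EF_Task 2 = 14
ES_Task 3 = 0; EF_Task 3 = 13
ES_Task 4 = 11; EF_Task 4 = 11+4 = 15
ES_Task 5 = 11; EF_Task 5 = 11+3 = 14
ES_Task 6 = 13; EF_Task 6 = 13+8 = 21
ES_Task 7 = 14; EF_Task 7 = 14+15 = 29
ES_Task 8 = max(EF_Task 5=14, EF_Task 7=29) = 29; EF_Task 8 = 29+9 = 38
ES_Task 9 = 15; EF_Task 9 = 15+4 = 19
ES_Task 10 = max(EF_Task 4=15, EF_Task 6=21, EF_Task 8=38, EF_Task 9=19) = 38; EF_Task 10 = 38+11 = 49
Expected project duration μ = 49 weeks. Critical path: Task 2 → Task 7 → Task 8 → Task 10.

Variance along critical path = 1.778 + 7.111 + 2.778 + 0.111 = 11.778
σ = √11.778 = 3.432 weeks

3.43 weeks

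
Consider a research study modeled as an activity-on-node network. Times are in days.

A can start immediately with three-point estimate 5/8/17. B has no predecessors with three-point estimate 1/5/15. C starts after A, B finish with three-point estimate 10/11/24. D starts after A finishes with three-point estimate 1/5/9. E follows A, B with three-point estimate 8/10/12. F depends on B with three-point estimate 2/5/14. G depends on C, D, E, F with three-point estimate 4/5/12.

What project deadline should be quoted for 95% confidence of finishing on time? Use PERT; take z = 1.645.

33.5 days

te_A = (5 + 4·8 + 17)/6 = 54/6 = 9; σ²_A = ((17−5)/6)² = 4.000
te_B = (1 + 4·5 + 15)/6 = 36/6 = 6; σ²_B = ((15−1)/6)² = 5.444
te_C = (10 + 4·11 + 24)/6 = 78/6 = 13; σ²_C = ((24−10)/6)² = 5.444
te_D = (1 + 4·5 + 9)/6 = 30/6 = 5; σ²_D = ((9−1)/6)² = 1.778
te_E = (8 + 4·10 + 12)/6 = 60/6 = 10; σ²_E = ((12−8)/6)² = 0.444
te_F = (2 + 4·5 + 14)/6 = 36/6 = 6; σ²_F = ((14−2)/6)² = 4.000
te_G = (4 + 4·5 + 12)/6 = 36/6 = 6; σ²_G = ((12−4)/6)² = 1.778

Forward pass:
ES_A = 0; EF_A = 9
ES_B = 0; EF_B = 6
ES_C = max(EF_A=9, EF_B=6) = 9; EF_C = 9+13 = 22
ES_D = 9; EF_D = 9+5 = 14
ES_E = max(EF_A=9, EF_B=6) = 9; EF_E = 9+10 = 19
ES_F = 6; EF_F = 6+6 = 12
ES_G = max(EF_C=22, EF_D=14, EF_E=19, EF_F=12) = 22; EF_G = 22+6 = 28
Expected project duration μ = 28 days. Critical path: A → C → G.

Variance along critical path = 4.000 + 5.444 + 1.778 = 11.222; σ = 3.350 days.
D = μ + z·σ = 28 + 1.645·3.350 = 33.5 days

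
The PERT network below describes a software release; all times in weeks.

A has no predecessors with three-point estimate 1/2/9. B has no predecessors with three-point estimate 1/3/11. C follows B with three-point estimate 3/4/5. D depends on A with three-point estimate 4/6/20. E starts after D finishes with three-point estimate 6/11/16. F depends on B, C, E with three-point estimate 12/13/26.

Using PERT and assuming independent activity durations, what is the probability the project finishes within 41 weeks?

0.833

te_A = (1 + 4·2 + 9)/6 = 18/6 = 3; σ²_A = ((9−1)/6)² = 1.778
te_B = (1 + 4·3 + 11)/6 = 24/6 = 4; σ²_B = ((11−1)/6)² = 2.778
te_C = (3 + 4·4 + 5)/6 = 24/6 = 4; σ²_C = ((5−3)/6)² = 0.111
te_D = (4 + 4·6 + 20)/6 = 48/6 = 8; σ²_D = ((20−4)/6)² = 7.111
te_E = (6 + 4·11 + 16)/6 = 66/6 = 11; σ²_E = ((16−6)/6)² = 2.778
te_F = (12 + 4·13 + 26)/6 = 90/6 = 15; σ²_F = ((26−12)/6)² = 5.444

Forward pass:
ES_A = 0; EF_A = 3
ES_B = 0; EF_B = 4
ES_C = 4; EF_C = 4+4 = 8
ES_D = 3; EF_D = 3+8 = 11
ES_E = 11; EF_E = 11+11 = 22
ES_F = max(EF_B=4, EF_C=8, EF_E=22) = 22; EF_F = 22+15 = 37
Expected project duration μ = 37 weeks. Critical path: A → D → E → F.

Variance along critical path = 1.778 + 7.111 + 2.778 + 5.444 = 17.111; σ = √17.111 = 4.137 weeks.
Z = (41 − 37) / 4.137 = 0.967
P(T ≤ 41) = Φ(0.967) ≈ 0.833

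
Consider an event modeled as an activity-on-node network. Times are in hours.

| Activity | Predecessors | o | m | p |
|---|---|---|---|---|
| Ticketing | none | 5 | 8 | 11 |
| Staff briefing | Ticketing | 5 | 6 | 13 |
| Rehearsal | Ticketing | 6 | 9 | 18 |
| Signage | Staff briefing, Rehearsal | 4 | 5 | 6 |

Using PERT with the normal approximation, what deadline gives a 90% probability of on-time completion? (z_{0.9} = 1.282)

te_Ticketing = (5 + 4·8 + 11)/6 = 48/6 = 8; σ²_Ticketing = ((11−5)/6)² = 1.000
te_Staff briefing = (5 + 4·6 + 13)/6 = 42/6 = 7; σ²_Staff briefing = ((13−5)/6)² = 1.778
te_Rehearsal = (6 + 4·9 + 18)/6 = 60/6 = 10; σ²_Rehearsal = ((18−6)/6)² = 4.000
te_Signage = (4 + 4·5 + 6)/6 = 30/6 = 5; σ²_Signage = ((6−4)/6)² = 0.111

Forward pass:
ES_Ticketing = 0; EF_Ticketing = 8
ES_Staff briefing = 8; EF_Staff briefing = 8+7 = 15
ES_Rehearsal = 8; EF_Rehearsal = 8+10 = 18
ES_Signage = max(EF_Staff briefing=15, EF_Rehearsal=18) = 18; EF_Signage = 18+5 = 23
Expected project duration μ = 23 hours. Critical path: Ticketing → Rehearsal → Signage.

Variance along critical path = 1.000 + 4.000 + 0.111 = 5.111; σ = 2.261 hours.
D = μ + z·σ = 23 + 1.282·2.261 = 25.9 hours

25.9 hours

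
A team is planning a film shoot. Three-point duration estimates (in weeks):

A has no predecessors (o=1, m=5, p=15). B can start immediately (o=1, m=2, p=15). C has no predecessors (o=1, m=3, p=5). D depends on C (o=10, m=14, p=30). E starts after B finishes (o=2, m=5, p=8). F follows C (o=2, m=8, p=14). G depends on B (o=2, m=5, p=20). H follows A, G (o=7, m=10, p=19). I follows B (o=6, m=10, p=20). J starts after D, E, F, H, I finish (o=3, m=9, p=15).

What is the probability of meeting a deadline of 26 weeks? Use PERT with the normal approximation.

0.146

te_A = (1 + 4·5 + 15)/6 = 36/6 = 6; σ²_A = ((15−1)/6)² = 5.444
te_B = (1 + 4·2 + 15)/6 = 24/6 = 4; σ²_B = ((15−1)/6)² = 5.444
te_C = (1 + 4·3 + 5)/6 = 18/6 = 3; σ²_C = ((5−1)/6)² = 0.444
te_D = (10 + 4·14 + 30)/6 = 96/6 = 16; σ²_D = ((30−10)/6)² = 11.111
te_E = (2 + 4·5 + 8)/6 = 30/6 = 5; σ²_E = ((8−2)/6)² = 1.000
te_F = (2 + 4·8 + 14)/6 = 48/6 = 8; σ²_F = ((14−2)/6)² = 4.000
te_G = (2 + 4·5 + 20)/6 = 42/6 = 7; σ²_G = ((20−2)/6)² = 9.000
te_H = (7 + 4·10 + 19)/6 = 66/6 = 11; σ²_H = ((19−7)/6)² = 4.000
te_I = (6 + 4·10 + 20)/6 = 66/6 = 11; σ²_I = ((20−6)/6)² = 5.444
te_J = (3 + 4·9 + 15)/6 = 54/6 = 9; σ²_J = ((15−3)/6)² = 4.000

Forward pass:
ES_A = 0; EF_A = 6
ES_B = 0; EF_B = 4
ES_C = 0; EF_C = 3
ES_D = 3; EF_D = 3+16 = 19
ES_E = 4; EF_E = 4+5 = 9
ES_F = 3; EF_F = 3+8 = 11
ES_G = 4; EF_G = 4+7 = 11
ES_H = max(EF_A=6, EF_G=11) = 11; EF_H = 11+11 = 22
ES_I = 4; EF_I = 4+11 = 15
ES_J = max(EF_D=19, EF_E=9, EF_F=11, EF_H=22, EF_I=15) = 22; EF_J = 22+9 = 31
Expected project duration μ = 31 weeks. Critical path: B → G → H → J.

Variance along critical path = 5.444 + 9.000 + 4.000 + 4.000 = 22.444; σ = √22.444 = 4.738 weeks.
Z = (26 − 31) / 4.738 = -1.055
P(T ≤ 26) = Φ(-1.055) ≈ 0.146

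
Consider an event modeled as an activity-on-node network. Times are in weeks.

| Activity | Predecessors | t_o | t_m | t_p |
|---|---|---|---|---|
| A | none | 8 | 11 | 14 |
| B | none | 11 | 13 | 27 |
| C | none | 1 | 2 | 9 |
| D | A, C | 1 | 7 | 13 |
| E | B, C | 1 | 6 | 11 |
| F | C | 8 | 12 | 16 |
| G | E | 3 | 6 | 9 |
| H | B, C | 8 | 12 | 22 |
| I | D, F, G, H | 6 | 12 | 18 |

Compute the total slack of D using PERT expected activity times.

10 weeks

te_A = (8 + 4·11 + 14)/6 = 66/6 = 11
te_B = (11 + 4·13 + 27)/6 = 90/6 = 15
te_C = (1 + 4·2 + 9)/6 = 18/6 = 3
te_D = (1 + 4·7 + 13)/6 = 42/6 = 7
te_E = (1 + 4·6 + 11)/6 = 36/6 = 6
te_F = (8 + 4·12 + 16)/6 = 72/6 = 12
te_G = (3 + 4·6 + 9)/6 = 36/6 = 6
te_H = (8 + 4·12 + 22)/6 = 78/6 = 13
te_I = (6 + 4·12 + 18)/6 = 72/6 = 12

Forward pass:
ES_A = 0; EF_A = 11
ES_B = 0; EF_B = 15
ES_C = 0; EF_C = 3
ES_D = max(EF_A=11, EF_C=3) = 11; EF_D = 11+7 = 18
ES_E = max(EF_B=15, EF_C=3) = 15; EF_E = 15+6 = 21
ES_F = 3; EF_F = 3+12 = 15
ES_G = 21; EF_G = 21+6 = 27
ES_H = max(EF_B=15, EF_C=3) = 15; EF_H = 15+13 = 28
ES_I = max(EF_D=18, EF_F=15, EF_G=27, EF_H=28) = 28; EF_I = 28+12 = 40
Expected project duration μ = 40 weeks. Critical path: B → H → I.

Backward pass:
LF_I = 40; LS_I = 40−12 = 28
LF_H = LS_I = 28; LS_H = 28−13 = 15
LF_G = LS_I = 28; LS_G = 28−6 = 22
LF_F = LS_I = 28; LS_F = 28−12 = 16
LF_E = LS_G = 22; LS_E = 22−6 = 16
LF_D = LS_I = 28; LS_D = 28−7 = 21
LF_C = min(LS_D=21, LS_E=16, LS_F=16, LS_H=15) = 15; LS_C = 15−3 = 12
LF_B = min(LS_E=16, LS_H=15) = 15; LS_B = 15−15 = 0
LF_A = LS_D = 21; LS_A = 21−11 = 10
Slack_D = LS_D − ES_D = 21 − 11 = 10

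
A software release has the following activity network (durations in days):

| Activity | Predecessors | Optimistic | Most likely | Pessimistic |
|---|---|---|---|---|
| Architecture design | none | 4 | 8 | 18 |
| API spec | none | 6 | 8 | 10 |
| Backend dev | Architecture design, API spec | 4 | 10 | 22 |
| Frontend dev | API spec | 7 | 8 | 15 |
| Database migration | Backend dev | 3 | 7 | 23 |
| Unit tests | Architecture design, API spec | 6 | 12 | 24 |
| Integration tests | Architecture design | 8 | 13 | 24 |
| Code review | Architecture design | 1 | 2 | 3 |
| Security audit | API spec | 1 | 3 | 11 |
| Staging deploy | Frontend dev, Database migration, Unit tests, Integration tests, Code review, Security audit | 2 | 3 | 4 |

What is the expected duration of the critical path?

te_Architecture design = (4 + 4·8 + 18)/6 = 54/6 = 9
te_API spec = (6 + 4·8 + 10)/6 = 48/6 = 8
te_Backend dev = (4 + 4·10 + 22)/6 = 66/6 = 11
te_Frontend dev = (7 + 4·8 + 15)/6 = 54/6 = 9
te_Database migration = (3 + 4·7 + 23)/6 = 54/6 = 9
te_Unit tests = (6 + 4·12 + 24)/6 = 78/6 = 13
te_Integration tests = (8 + 4·13 + 24)/6 = 84/6 = 14
te_Code review = (1 + 4·2 + 3)/6 = 12/6 = 2
te_Security audit = (1 + 4·3 + 11)/6 = 24/6 = 4
te_Staging deploy = (2 + 4·3 + 4)/6 = 18/6 = 3

Forward pass:
ES_Architecture design = 0; EF_Architecture design = 9
ES_API spec = 0; EF_API spec = 8
ES_Backend dev = max(EF_Architecture design=9, EF_API spec=8) = 9; EF_Backend dev = 9+11 = 20
ES_Frontend dev = 8; EF_Frontend dev = 8+9 = 17
ES_Database migration = 20; EF_Database migration = 20+9 = 29
ES_Unit tests = max(EF_Architecture design=9, EF_API spec=8) = 9; EF_Unit tests = 9+13 = 22
ES_Integration tests = 9; EF_Integration tests = 9+14 = 23
ES_Code review = 9; EF_Code review = 9+2 = 11
ES_Security audit = 8; EF_Security audit = 8+4 = 12
ES_Staging deploy = max(EF_Frontend dev=17, EF_Database migration=29, EF_Unit tests=22, EF_Integration tests=23, EF_Code review=11, EF_Security audit=12) = 29; EF_Staging deploy = 29+3 = 32
Expected project duration μ = 32 days. Critical path: Architecture design → Backend dev → Database migration → Staging deploy.

32 days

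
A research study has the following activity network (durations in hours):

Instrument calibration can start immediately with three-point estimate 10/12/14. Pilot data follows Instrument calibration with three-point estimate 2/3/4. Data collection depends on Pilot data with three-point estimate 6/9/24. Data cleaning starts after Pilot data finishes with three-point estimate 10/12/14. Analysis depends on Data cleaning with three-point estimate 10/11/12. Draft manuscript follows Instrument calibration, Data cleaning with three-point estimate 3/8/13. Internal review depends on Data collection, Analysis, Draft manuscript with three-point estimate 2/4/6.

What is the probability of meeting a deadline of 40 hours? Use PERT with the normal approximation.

0.054

te_Instrument calibration = (10 + 4·12 + 14)/6 = 72/6 = 12; σ²_Instrument calibration = ((14−10)/6)² = 0.444
te_Pilot data = (2 + 4·3 + 4)/6 = 18/6 = 3; σ²_Pilot data = ((4−2)/6)² = 0.111
te_Data collection = (6 + 4·9 + 24)/6 = 66/6 = 11; σ²_Data collection = ((24−6)/6)² = 9.000
te_Data cleaning = (10 + 4·12 + 14)/6 = 72/6 = 12; σ²_Data cleaning = ((14−10)/6)² = 0.444
te_Analysis = (10 + 4·11 + 12)/6 = 66/6 = 11; σ²_Analysis = ((12−10)/6)² = 0.111
te_Draft manuscript = (3 + 4·8 + 13)/6 = 48/6 = 8; σ²_Draft manuscript = ((13−3)/6)² = 2.778
te_Internal review = (2 + 4·4 + 6)/6 = 24/6 = 4; σ²_Internal review = ((6−2)/6)² = 0.444

Forward pass:
ES_Instrument calibration = 0; EF_Instrument calibration = 12
ES_Pilot data = 12; EF_Pilot data = 12+3 = 15
ES_Data collection = 15; EF_Data collection = 15+11 = 26
ES_Data cleaning = 15; EF_Data cleaning = 15+12 = 27
ES_Analysis = 27; EF_Analysis = 27+11 = 38
ES_Draft manuscript = max(EF_Instrument calibration=12, EF_Data cleaning=27) = 27; EF_Draft manuscript = 27+8 = 35
ES_Internal review = max(EF_Data collection=26, EF_Analysis=38, EF_Draft manuscript=35) = 38; EF_Internal review = 38+4 = 42
Expected project duration μ = 42 hours. Critical path: Instrument calibration → Pilot data → Data cleaning → Analysis → Internal review.

Variance along critical path = 0.444 + 0.111 + 0.444 + 0.111 + 0.444 = 1.556; σ = √1.556 = 1.247 hours.
Z = (40 − 42) / 1.247 = -1.604
P(T ≤ 40) = Φ(-1.604) ≈ 0.054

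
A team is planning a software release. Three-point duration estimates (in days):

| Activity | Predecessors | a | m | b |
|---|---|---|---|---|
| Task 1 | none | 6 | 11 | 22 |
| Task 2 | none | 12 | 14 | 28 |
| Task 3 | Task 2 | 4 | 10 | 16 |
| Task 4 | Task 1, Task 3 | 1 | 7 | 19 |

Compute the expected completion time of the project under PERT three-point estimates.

34 days

te_Task 1 = (6 + 4·11 + 22)/6 = 72/6 = 12
te_Task 2 = (12 + 4·14 + 28)/6 = 96/6 = 16
te_Task 3 = (4 + 4·10 + 16)/6 = 60/6 = 10
te_Task 4 = (1 + 4·7 + 19)/6 = 48/6 = 8

Forward pass:
ES_Task 1 = 0; EF_Task 1 = 12
ES_Task 2 = 0; EF_Task 2 = 16
ES_Task 3 = 16; EF_Task 3 = 16+10 = 26
ES_Task 4 = max(EF_Task 1=12, EF_Task 3=26) = 26; EF_Task 4 = 26+8 = 34
Expected project duration μ = 34 days. Critical path: Task 2 → Task 3 → Task 4.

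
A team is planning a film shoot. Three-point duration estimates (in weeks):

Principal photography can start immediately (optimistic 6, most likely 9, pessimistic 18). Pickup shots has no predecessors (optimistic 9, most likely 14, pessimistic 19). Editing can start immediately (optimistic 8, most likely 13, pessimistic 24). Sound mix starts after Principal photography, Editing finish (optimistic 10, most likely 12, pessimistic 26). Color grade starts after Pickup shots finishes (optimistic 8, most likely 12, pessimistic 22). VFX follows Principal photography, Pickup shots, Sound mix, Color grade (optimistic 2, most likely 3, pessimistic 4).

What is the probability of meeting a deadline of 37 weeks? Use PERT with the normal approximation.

te_Principal photography = (6 + 4·9 + 18)/6 = 60/6 = 10; σ²_Principal photography = ((18−6)/6)² = 4.000
te_Pickup shots = (9 + 4·14 + 19)/6 = 84/6 = 14; σ²_Pickup shots = ((19−9)/6)² = 2.778
te_Editing = (8 + 4·13 + 24)/6 = 84/6 = 14; σ²_Editing = ((24−8)/6)² = 7.111
te_Sound mix = (10 + 4·12 + 26)/6 = 84/6 = 14; σ²_Sound mix = ((26−10)/6)² = 7.111
te_Color grade = (8 + 4·12 + 22)/6 = 78/6 = 13; σ²_Color grade = ((22−8)/6)² = 5.444
te_VFX = (2 + 4·3 + 4)/6 = 18/6 = 3; σ²_VFX = ((4−2)/6)² = 0.111

Forward pass:
ES_Principal photography = 0; EF_Principal photography = 10
ES_Pickup shots = 0; EF_Pickup shots = 14
ES_Editing = 0; EF_Editing = 14
ES_Sound mix = max(EF_Principal photography=10, EF_Editing=14) = 14; EF_Sound mix = 14+14 = 28
ES_Color grade = 14; EF_Color grade = 14+13 = 27
ES_VFX = max(EF_Principal photography=10, EF_Pickup shots=14, EF_Sound mix=28, EF_Color grade=27) = 28; EF_VFX = 28+3 = 31
Expected project duration μ = 31 weeks. Critical path: Editing → Sound mix → VFX.

Variance along critical path = 7.111 + 7.111 + 0.111 = 14.333; σ = √14.333 = 3.786 weeks.
Z = (37 − 31) / 3.786 = 1.585
P(T ≤ 37) = Φ(1.585) ≈ 0.943

0.943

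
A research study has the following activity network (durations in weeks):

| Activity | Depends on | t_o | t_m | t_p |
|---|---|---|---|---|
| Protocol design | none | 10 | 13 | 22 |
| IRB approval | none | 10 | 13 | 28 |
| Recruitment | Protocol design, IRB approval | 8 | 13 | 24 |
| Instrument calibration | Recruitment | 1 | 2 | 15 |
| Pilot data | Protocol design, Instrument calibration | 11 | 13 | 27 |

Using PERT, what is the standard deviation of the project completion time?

te_Protocol design = (10 + 4·13 + 22)/6 = 84/6 = 14; σ²_Protocol design = ((22−10)/6)² = 4.000
te_IRB approval = (10 + 4·13 + 28)/6 = 90/6 = 15; σ²_IRB approval = ((28−10)/6)² = 9.000
te_Recruitment = (8 + 4·13 + 24)/6 = 84/6 = 14; σ²_Recruitment = ((24−8)/6)² = 7.111
te_Instrument calibration = (1 + 4·2 + 15)/6 = 24/6 = 4; σ²_Instrument calibration = ((15−1)/6)² = 5.444
te_Pilot data = (11 + 4·13 + 27)/6 = 90/6 = 15; σ²_Pilot data = ((27−11)/6)² = 7.111

Forward pass:
ES_Protocol design = 0; EF_Protocol design = 14
ES_IRB approval = 0; EF_IRB approval = 15
ES_Recruitment = max(EF_Protocol design=14, EF_IRB approval=15) = 15; EF_Recruitment = 15+14 = 29
ES_Instrument calibration = 29; EF_Instrument calibration = 29+4 = 33
ES_Pilot data = max(EF_Protocol design=14, EF_Instrument calibration=33) = 33; EF_Pilot data = 33+15 = 48
Expected project duration μ = 48 weeks. Critical path: IRB approval → Recruitment → Instrument calibration → Pilot data.

Variance along critical path = 9.000 + 7.111 + 5.444 + 7.111 = 28.667
σ = √28.667 = 5.354 weeks

5.35 weeks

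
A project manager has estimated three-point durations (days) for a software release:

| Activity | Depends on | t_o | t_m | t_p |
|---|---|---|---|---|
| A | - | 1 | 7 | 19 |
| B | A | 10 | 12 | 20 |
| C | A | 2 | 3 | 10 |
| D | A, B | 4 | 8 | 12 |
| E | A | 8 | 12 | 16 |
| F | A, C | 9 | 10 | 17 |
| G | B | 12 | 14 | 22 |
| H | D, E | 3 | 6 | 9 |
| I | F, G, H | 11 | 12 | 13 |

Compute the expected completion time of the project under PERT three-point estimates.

48 days

te_A = (1 + 4·7 + 19)/6 = 48/6 = 8
te_B = (10 + 4·12 + 20)/6 = 78/6 = 13
te_C = (2 + 4·3 + 10)/6 = 24/6 = 4
te_D = (4 + 4·8 + 12)/6 = 48/6 = 8
te_E = (8 + 4·12 + 16)/6 = 72/6 = 12
te_F = (9 + 4·10 + 17)/6 = 66/6 = 11
te_G = (12 + 4·14 + 22)/6 = 90/6 = 15
te_H = (3 + 4·6 + 9)/6 = 36/6 = 6
te_I = (11 + 4·12 + 13)/6 = 72/6 = 12

Forward pass:
ES_A = 0; EF_A = 8
ES_B = 8; EF_B = 8+13 = 21
ES_C = 8; EF_C = 8+4 = 12
ES_D = max(EF_A=8, EF_B=21) = 21; EF_D = 21+8 = 29
ES_E = 8; EF_E = 8+12 = 20
ES_F = max(EF_A=8, EF_C=12) = 12; EF_F = 12+11 = 23
ES_G = 21; EF_G = 21+15 = 36
ES_H = max(EF_D=29, EF_E=20) = 29; EF_H = 29+6 = 35
ES_I = max(EF_F=23, EF_G=36, EF_H=35) = 36; EF_I = 36+12 = 48
Expected project duration μ = 48 days. Critical path: A → B → G → I.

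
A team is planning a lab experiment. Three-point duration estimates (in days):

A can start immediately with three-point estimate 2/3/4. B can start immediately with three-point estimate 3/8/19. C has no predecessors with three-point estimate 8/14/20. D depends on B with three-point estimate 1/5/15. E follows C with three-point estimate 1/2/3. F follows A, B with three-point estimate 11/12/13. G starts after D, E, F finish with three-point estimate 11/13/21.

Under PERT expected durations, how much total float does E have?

te_A = (2 + 4·3 + 4)/6 = 18/6 = 3
te_B = (3 + 4·8 + 19)/6 = 54/6 = 9
te_C = (8 + 4·14 + 20)/6 = 84/6 = 14
te_D = (1 + 4·5 + 15)/6 = 36/6 = 6
te_E = (1 + 4·2 + 3)/6 = 12/6 = 2
te_F = (11 + 4·12 + 13)/6 = 72/6 = 12
te_G = (11 + 4·13 + 21)/6 = 84/6 = 14

Forward pass:
ES_A = 0; EF_A = 3
ES_B = 0; EF_B = 9
ES_C = 0; EF_C = 14
ES_D = 9; EF_D = 9+6 = 15
ES_E = 14; EF_E = 14+2 = 16
ES_F = max(EF_A=3, EF_B=9) = 9; EF_F = 9+12 = 21
ES_G = max(EF_D=15, EF_E=16, EF_F=21) = 21; EF_G = 21+14 = 35
Expected project duration μ = 35 days. Critical path: B → F → G.

Backward pass:
LF_G = 35; LS_G = 35−14 = 21
LF_F = LS_G = 21; LS_F = 21−12 = 9
LF_E = LS_G = 21; LS_E = 21−2 = 19
LF_D = LS_G = 21; LS_D = 21−6 = 15
LF_C = LS_E = 19; LS_C = 19−14 = 5
LF_B = min(LS_D=15, LS_F=9) = 9; LS_B = 9−9 = 0
LF_A = LS_F = 9; LS_A = 9−3 = 6
Slack_E = LS_E − ES_E = 19 − 14 = 5

5 days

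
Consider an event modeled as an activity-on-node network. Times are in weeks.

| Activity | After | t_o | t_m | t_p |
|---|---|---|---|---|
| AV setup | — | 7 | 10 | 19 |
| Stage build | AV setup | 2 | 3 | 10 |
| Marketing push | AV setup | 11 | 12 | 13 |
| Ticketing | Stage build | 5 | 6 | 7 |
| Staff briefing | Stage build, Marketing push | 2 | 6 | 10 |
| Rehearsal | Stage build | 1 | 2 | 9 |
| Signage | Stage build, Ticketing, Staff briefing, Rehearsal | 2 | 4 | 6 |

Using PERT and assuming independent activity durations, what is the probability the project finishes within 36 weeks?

te_AV setup = (7 + 4·10 + 19)/6 = 66/6 = 11; σ²_AV setup = ((19−7)/6)² = 4.000
te_Stage build = (2 + 4·3 + 10)/6 = 24/6 = 4; σ²_Stage build = ((10−2)/6)² = 1.778
te_Marketing push = (11 + 4·12 + 13)/6 = 72/6 = 12; σ²_Marketing push = ((13−11)/6)² = 0.111
te_Ticketing = (5 + 4·6 + 7)/6 = 36/6 = 6; σ²_Ticketing = ((7−5)/6)² = 0.111
te_Staff briefing = (2 + 4·6 + 10)/6 = 36/6 = 6; σ²_Staff briefing = ((10−2)/6)² = 1.778
te_Rehearsal = (1 + 4·2 + 9)/6 = 18/6 = 3; σ²_Rehearsal = ((9−1)/6)² = 1.778
te_Signage = (2 + 4·4 + 6)/6 = 24/6 = 4; σ²_Signage = ((6−2)/6)² = 0.444

Forward pass:
ES_AV setup = 0; EF_AV setup = 11
ES_Stage build = 11; EF_Stage build = 11+4 = 15
ES_Marketing push = 11; EF_Marketing push = 11+12 = 23
ES_Ticketing = 15; EF_Ticketing = 15+6 = 21
ES_Staff briefing = max(EF_Stage build=15, EF_Marketing push=23) = 23; EF_Staff briefing = 23+6 = 29
ES_Rehearsal = 15; EF_Rehearsal = 15+3 = 18
ES_Signage = max(EF_Stage build=15, EF_Ticketing=21, EF_Staff briefing=29, EF_Rehearsal=18) = 29; EF_Signage = 29+4 = 33
Expected project duration μ = 33 weeks. Critical path: AV setup → Marketing push → Staff briefing → Signage.

Variance along critical path = 4.000 + 0.111 + 1.778 + 0.444 = 6.333; σ = √6.333 = 2.517 weeks.
Z = (36 − 33) / 2.517 = 1.192
P(T ≤ 36) = Φ(1.192) ≈ 0.883

0.883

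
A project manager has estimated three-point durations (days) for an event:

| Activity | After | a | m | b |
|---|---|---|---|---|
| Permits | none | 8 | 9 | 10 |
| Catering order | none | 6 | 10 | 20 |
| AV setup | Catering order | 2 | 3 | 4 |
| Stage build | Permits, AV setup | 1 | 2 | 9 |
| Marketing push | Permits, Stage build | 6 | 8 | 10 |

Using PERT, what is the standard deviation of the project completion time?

te_Permits = (8 + 4·9 + 10)/6 = 54/6 = 9; σ²_Permits = ((10−8)/6)² = 0.111
te_Catering order = (6 + 4·10 + 20)/6 = 66/6 = 11; σ²_Catering order = ((20−6)/6)² = 5.444
te_AV setup = (2 + 4·3 + 4)/6 = 18/6 = 3; σ²_AV setup = ((4−2)/6)² = 0.111
te_Stage build = (1 + 4·2 + 9)/6 = 18/6 = 3; σ²_Stage build = ((9−1)/6)² = 1.778
te_Marketing push = (6 + 4·8 + 10)/6 = 48/6 = 8; σ²_Marketing push = ((10−6)/6)² = 0.444

Forward pass:
ES_Permits = 0; EF_Permits = 9
ES_Catering order = 0; EF_Catering order = 11
ES_AV setup = 11; EF_AV setup = 11+3 = 14
ES_Stage build = max(EF_Permits=9, EF_AV setup=14) = 14; EF_Stage build = 14+3 = 17
ES_Marketing push = max(EF_Permits=9, EF_Stage build=17) = 17; EF_Marketing push = 17+8 = 25
Expected project duration μ = 25 days. Critical path: Catering order → AV setup → Stage build → Marketing push.

Variance along critical path = 5.444 + 0.111 + 1.778 + 0.444 = 7.778
σ = √7.778 = 2.789 days

2.79 days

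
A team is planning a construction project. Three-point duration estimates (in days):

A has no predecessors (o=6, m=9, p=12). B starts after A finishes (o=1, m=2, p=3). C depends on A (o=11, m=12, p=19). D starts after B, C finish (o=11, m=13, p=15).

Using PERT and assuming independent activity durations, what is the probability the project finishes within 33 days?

0.133

te_A = (6 + 4·9 + 12)/6 = 54/6 = 9; σ²_A = ((12−6)/6)² = 1.000
te_B = (1 + 4·2 + 3)/6 = 12/6 = 2; σ²_B = ((3−1)/6)² = 0.111
te_C = (11 + 4·12 + 19)/6 = 78/6 = 13; σ²_C = ((19−11)/6)² = 1.778
te_D = (11 + 4·13 + 15)/6 = 78/6 = 13; σ²_D = ((15−11)/6)² = 0.444

Forward pass:
ES_A = 0; EF_A = 9
ES_B = 9; EF_B = 9+2 = 11
ES_C = 9; EF_C = 9+13 = 22
ES_D = max(EF_B=11, EF_C=22) = 22; EF_D = 22+13 = 35
Expected project duration μ = 35 days. Critical path: A → C → D.

Variance along critical path = 1.000 + 1.778 + 0.444 = 3.222; σ = √3.222 = 1.795 days.
Z = (33 − 35) / 1.795 = -1.114
P(T ≤ 33) = Φ(-1.114) ≈ 0.133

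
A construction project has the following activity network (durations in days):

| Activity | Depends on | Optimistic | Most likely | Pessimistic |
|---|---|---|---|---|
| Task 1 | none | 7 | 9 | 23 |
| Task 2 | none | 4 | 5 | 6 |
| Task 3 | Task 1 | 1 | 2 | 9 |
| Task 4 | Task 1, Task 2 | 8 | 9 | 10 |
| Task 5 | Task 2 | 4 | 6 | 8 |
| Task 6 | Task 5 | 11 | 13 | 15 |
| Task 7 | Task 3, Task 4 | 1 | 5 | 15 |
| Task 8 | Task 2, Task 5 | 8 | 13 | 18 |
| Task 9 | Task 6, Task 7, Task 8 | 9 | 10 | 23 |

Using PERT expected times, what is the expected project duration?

te_Task 1 = (7 + 4·9 + 23)/6 = 66/6 = 11
te_Task 2 = (4 + 4·5 + 6)/6 = 30/6 = 5
te_Task 3 = (1 + 4·2 + 9)/6 = 18/6 = 3
te_Task 4 = (8 + 4·9 + 10)/6 = 54/6 = 9
te_Task 5 = (4 + 4·6 + 8)/6 = 36/6 = 6
te_Task 6 = (11 + 4·13 + 15)/6 = 78/6 = 13
te_Task 7 = (1 + 4·5 + 15)/6 = 36/6 = 6
te_Task 8 = (8 + 4·13 + 18)/6 = 78/6 = 13
te_Task 9 = (9 + 4·10 + 23)/6 = 72/6 = 12

Forward pass:
ES_Task 1 = 0; EF_Task 1 = 11
ES_Task 2 = 0; EF_Task 2 = 5
ES_Task 3 = 11; EF_Task 3 = 11+3 = 14
ES_Task 4 = max(EF_Task 1=11, EF_Task 2=5) = 11; EF_Task 4 = 11+9 = 20
ES_Task 5 = 5; EF_Task 5 = 5+6 = 11
ES_Task 6 = 11; EF_Task 6 = 11+13 = 24
ES_Task 7 = max(EF_Task 3=14, EF_Task 4=20) = 20; EF_Task 7 = 20+6 = 26
ES_Task 8 = max(EF_Task 2=5, EF_Task 5=11) = 11; EF_Task 8 = 11+13 = 24
ES_Task 9 = max(EF_Task 6=24, EF_Task 7=26, EF_Task 8=24) = 26; EF_Task 9 = 26+12 = 38
Expected project duration μ = 38 days. Critical path: Task 1 → Task 4 → Task 7 → Task 9.

38 days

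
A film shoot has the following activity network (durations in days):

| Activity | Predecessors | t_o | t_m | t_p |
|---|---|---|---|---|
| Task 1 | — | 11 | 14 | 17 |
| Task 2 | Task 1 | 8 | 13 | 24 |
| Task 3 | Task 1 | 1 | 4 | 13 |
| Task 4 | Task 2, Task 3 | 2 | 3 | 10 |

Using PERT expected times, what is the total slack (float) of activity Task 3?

9 days

te_Task 1 = (11 + 4·14 + 17)/6 = 84/6 = 14
te_Task 2 = (8 + 4·13 + 24)/6 = 84/6 = 14
te_Task 3 = (1 + 4·4 + 13)/6 = 30/6 = 5
te_Task 4 = (2 + 4·3 + 10)/6 = 24/6 = 4

Forward pass:
ES_Task 1 = 0; EF_Task 1 = 14
ES_Task 2 = 14; EF_Task 2 = 14+14 = 28
ES_Task 3 = 14; EF_Task 3 = 14+5 = 19
ES_Task 4 = max(EF_Task 2=28, EF_Task 3=19) = 28; EF_Task 4 = 28+4 = 32
Expected project duration μ = 32 days. Critical path: Task 1 → Task 2 → Task 4.

Backward pass:
LF_Task 4 = 32; LS_Task 4 = 32−4 = 28
LF_Task 3 = LS_Task 4 = 28; LS_Task 3 = 28−5 = 23
LF_Task 2 = LS_Task 4 = 28; LS_Task 2 = 28−14 = 14
LF_Task 1 = min(LS_Task 2=14, LS_Task 3=23) = 14; LS_Task 1 = 14−14 = 0
Slack_Task 3 = LS_Task 3 − ES_Task 3 = 23 − 14 = 9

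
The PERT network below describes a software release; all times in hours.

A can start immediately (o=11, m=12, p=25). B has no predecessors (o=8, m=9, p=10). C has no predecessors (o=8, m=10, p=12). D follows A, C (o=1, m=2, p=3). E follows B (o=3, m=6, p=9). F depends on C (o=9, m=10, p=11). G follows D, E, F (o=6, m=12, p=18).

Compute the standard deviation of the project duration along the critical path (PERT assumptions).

2.13 hours

te_A = (11 + 4·12 + 25)/6 = 84/6 = 14; σ²_A = ((25−11)/6)² = 5.444
te_B = (8 + 4·9 + 10)/6 = 54/6 = 9; σ²_B = ((10−8)/6)² = 0.111
te_C = (8 + 4·10 + 12)/6 = 60/6 = 10; σ²_C = ((12−8)/6)² = 0.444
te_D = (1 + 4·2 + 3)/6 = 12/6 = 2; σ²_D = ((3−1)/6)² = 0.111
te_E = (3 + 4·6 + 9)/6 = 36/6 = 6; σ²_E = ((9−3)/6)² = 1.000
te_F = (9 + 4·10 + 11)/6 = 60/6 = 10; σ²_F = ((11−9)/6)² = 0.111
te_G = (6 + 4·12 + 18)/6 = 72/6 = 12; σ²_G = ((18−6)/6)² = 4.000

Forward pass:
ES_A = 0; EF_A = 14
ES_B = 0; EF_B = 9
ES_C = 0; EF_C = 10
ES_D = max(EF_A=14, EF_C=10) = 14; EF_D = 14+2 = 16
ES_E = 9; EF_E = 9+6 = 15
ES_F = 10; EF_F = 10+10 = 20
ES_G = max(EF_D=16, EF_E=15, EF_F=20) = 20; EF_G = 20+12 = 32
Expected project duration μ = 32 hours. Critical path: C → F → G.

Variance along critical path = 0.444 + 0.111 + 4.000 = 4.556
σ = √4.556 = 2.134 hours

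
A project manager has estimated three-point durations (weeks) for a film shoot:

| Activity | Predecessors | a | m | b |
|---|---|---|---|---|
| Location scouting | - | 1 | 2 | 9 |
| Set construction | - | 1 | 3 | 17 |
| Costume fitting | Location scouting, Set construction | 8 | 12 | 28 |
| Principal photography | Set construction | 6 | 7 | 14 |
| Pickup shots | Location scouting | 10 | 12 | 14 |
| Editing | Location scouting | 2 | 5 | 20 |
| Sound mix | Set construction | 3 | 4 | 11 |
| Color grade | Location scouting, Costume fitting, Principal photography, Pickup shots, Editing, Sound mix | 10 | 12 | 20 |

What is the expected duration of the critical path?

te_Location scouting = (1 + 4·2 + 9)/6 = 18/6 = 3
te_Set construction = (1 + 4·3 + 17)/6 = 30/6 = 5
te_Costume fitting = (8 + 4·12 + 28)/6 = 84/6 = 14
te_Principal photography = (6 + 4·7 + 14)/6 = 48/6 = 8
te_Pickup shots = (10 + 4·12 + 14)/6 = 72/6 = 12
te_Editing = (2 + 4·5 + 20)/6 = 42/6 = 7
te_Sound mix = (3 + 4·4 + 11)/6 = 30/6 = 5
te_Color grade = (10 + 4·12 + 20)/6 = 78/6 = 13

Forward pass:
ES_Location scouting = 0; EF_Location scouting = 3
ES_Set construction = 0; EF_Set construction = 5
ES_Costume fitting = max(EF_Location scouting=3, EF_Set construction=5) = 5; EF_Costume fitting = 5+14 = 19
ES_Principal photography = 5; EF_Principal photography = 5+8 = 13
ES_Pickup shots = 3; EF_Pickup shots = 3+12 = 15
ES_Editing = 3; EF_Editing = 3+7 = 10
ES_Sound mix = 5; EF_Sound mix = 5+5 = 10
ES_Color grade = max(EF_Location scouting=3, EF_Costume fitting=19, EF_Principal photography=13, EF_Pickup shots=15, EF_Editing=10, EF_Sound mix=10) = 19; EF_Color grade = 19+13 = 32
Expected project duration μ = 32 weeks. Critical path: Set construction → Costume fitting → Color grade.

32 weeks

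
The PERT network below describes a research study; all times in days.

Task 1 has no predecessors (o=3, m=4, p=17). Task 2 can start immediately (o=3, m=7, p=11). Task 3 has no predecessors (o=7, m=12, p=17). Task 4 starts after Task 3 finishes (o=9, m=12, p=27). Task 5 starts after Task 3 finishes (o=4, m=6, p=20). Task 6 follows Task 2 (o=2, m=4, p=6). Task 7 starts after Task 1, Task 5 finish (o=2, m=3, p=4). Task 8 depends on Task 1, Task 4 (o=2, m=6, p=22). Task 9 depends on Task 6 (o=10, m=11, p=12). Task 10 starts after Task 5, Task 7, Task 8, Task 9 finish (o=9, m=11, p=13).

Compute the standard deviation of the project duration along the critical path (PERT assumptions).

te_Task 1 = (3 + 4·4 + 17)/6 = 36/6 = 6; σ²_Task 1 = ((17−3)/6)² = 5.444
te_Task 2 = (3 + 4·7 + 11)/6 = 42/6 = 7; σ²_Task 2 = ((11−3)/6)² = 1.778
te_Task 3 = (7 + 4·12 + 17)/6 = 72/6 = 12; σ²_Task 3 = ((17−7)/6)² = 2.778
te_Task 4 = (9 + 4·12 + 27)/6 = 84/6 = 14; σ²_Task 4 = ((27−9)/6)² = 9.000
te_Task 5 = (4 + 4·6 + 20)/6 = 48/6 = 8; σ²_Task 5 = ((20−4)/6)² = 7.111
te_Task 6 = (2 + 4·4 + 6)/6 = 24/6 = 4; σ²_Task 6 = ((6−2)/6)² = 0.444
te_Task 7 = (2 + 4·3 + 4)/6 = 18/6 = 3; σ²_Task 7 = ((4−2)/6)² = 0.111
te_Task 8 = (2 + 4·6 + 22)/6 = 48/6 = 8; σ²_Task 8 = ((22−2)/6)² = 11.111
te_Task 9 = (10 + 4·11 + 12)/6 = 66/6 = 11; σ²_Task 9 = ((12−10)/6)² = 0.111
te_Task 10 = (9 + 4·11 + 13)/6 = 66/6 = 11; σ²_Task 10 = ((13−9)/6)² = 0.444

Forward pass:
ES_Task 1 = 0; EF_Task 1 = 6
ES_Task 2 = 0; EF_Task 2 = 7
ES_Task 3 = 0; EF_Task 3 = 12
ES_Task 4 = 12; EF_Task 4 = 12+14 = 26
ES_Task 5 = 12; EF_Task 5 = 12+8 = 20
ES_Task 6 = 7; EF_Task 6 = 7+4 = 11
ES_Task 7 = max(EF_Task 1=6, EF_Task 5=20) = 20; EF_Task 7 = 20+3 = 23
ES_Task 8 = max(EF_Task 1=6, EF_Task 4=26) = 26; EF_Task 8 = 26+8 = 34
ES_Task 9 = 11; EF_Task 9 = 11+11 = 22
ES_Task 10 = max(EF_Task 5=20, EF_Task 7=23, EF_Task 8=34, EF_Task 9=22) = 34; EF_Task 10 = 34+11 = 45
Expected project duration μ = 45 days. Critical path: Task 3 → Task 4 → Task 8 → Task 10.

Variance along critical path = 2.778 + 9.000 + 11.111 + 0.444 = 23.333
σ = √23.333 = 4.830 days

4.83 days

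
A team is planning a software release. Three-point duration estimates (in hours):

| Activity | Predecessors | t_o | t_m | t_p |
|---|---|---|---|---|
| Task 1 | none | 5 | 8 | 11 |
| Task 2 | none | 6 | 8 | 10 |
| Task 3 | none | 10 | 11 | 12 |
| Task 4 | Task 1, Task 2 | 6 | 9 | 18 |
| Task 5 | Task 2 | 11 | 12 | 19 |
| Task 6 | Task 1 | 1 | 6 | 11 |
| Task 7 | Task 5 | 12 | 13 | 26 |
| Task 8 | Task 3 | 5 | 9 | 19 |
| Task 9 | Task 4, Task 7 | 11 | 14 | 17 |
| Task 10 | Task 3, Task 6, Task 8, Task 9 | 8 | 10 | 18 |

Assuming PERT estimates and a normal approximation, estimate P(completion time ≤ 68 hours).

te_Task 1 = (5 + 4·8 + 11)/6 = 48/6 = 8; σ²_Task 1 = ((11−5)/6)² = 1.000
te_Task 2 = (6 + 4·8 + 10)/6 = 48/6 = 8; σ²_Task 2 = ((10−6)/6)² = 0.444
te_Task 3 = (10 + 4·11 + 12)/6 = 66/6 = 11; σ²_Task 3 = ((12−10)/6)² = 0.111
te_Task 4 = (6 + 4·9 + 18)/6 = 60/6 = 10; σ²_Task 4 = ((18−6)/6)² = 4.000
te_Task 5 = (11 + 4·12 + 19)/6 = 78/6 = 13; σ²_Task 5 = ((19−11)/6)² = 1.778
te_Task 6 = (1 + 4·6 + 11)/6 = 36/6 = 6; σ²_Task 6 = ((11−1)/6)² = 2.778
te_Task 7 = (12 + 4·13 + 26)/6 = 90/6 = 15; σ²_Task 7 = ((26−12)/6)² = 5.444
te_Task 8 = (5 + 4·9 + 19)/6 = 60/6 = 10; σ²_Task 8 = ((19−5)/6)² = 5.444
te_Task 9 = (11 + 4·14 + 17)/6 = 84/6 = 14; σ²_Task 9 = ((17−11)/6)² = 1.000
te_Task 10 = (8 + 4·10 + 18)/6 = 66/6 = 11; σ²_Task 10 = ((18−8)/6)² = 2.778

Forward pass:
ES_Task 1 = 0; EF_Task 1 = 8
ES_Task 2 = 0; EF_Task 2 = 8
ES_Task 3 = 0; EF_Task 3 = 11
ES_Task 4 = max(EF_Task 1=8, EF_Task 2=8) = 8; EF_Task 4 = 8+10 = 18
ES_Task 5 = 8; EF_Task 5 = 8+13 = 21
ES_Task 6 = 8; EF_Task 6 = 8+6 = 14
ES_Task 7 = 21; EF_Task 7 = 21+15 = 36
ES_Task 8 = 11; EF_Task 8 = 11+10 = 21
ES_Task 9 = max(EF_Task 4=18, EF_Task 7=36) = 36; EF_Task 9 = 36+14 = 50
ES_Task 10 = max(EF_Task 3=11, EF_Task 6=14, EF_Task 8=21, EF_Task 9=50) = 50; EF_Task 10 = 50+11 = 61
Expected project duration μ = 61 hours. Critical path: Task 2 → Task 5 → Task 7 → Task 9 → Task 10.

Variance along critical path = 0.444 + 1.778 + 5.444 + 1.000 + 2.778 = 11.444; σ = √11.444 = 3.383 hours.
Z = (68 − 61) / 3.383 = 2.069
P(T ≤ 68) = Φ(2.069) ≈ 0.981

0.981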